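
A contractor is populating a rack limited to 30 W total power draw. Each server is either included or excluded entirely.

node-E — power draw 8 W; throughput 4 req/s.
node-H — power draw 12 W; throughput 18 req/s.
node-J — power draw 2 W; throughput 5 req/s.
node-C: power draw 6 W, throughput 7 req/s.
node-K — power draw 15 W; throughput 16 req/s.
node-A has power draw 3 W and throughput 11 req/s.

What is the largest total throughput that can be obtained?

45

Take node-H, node-K, and node-A: power draw 12 + 15 + 3 = 30 ≤ 30, throughput 18 + 16 + 11 = 45.
No other feasible combination does better.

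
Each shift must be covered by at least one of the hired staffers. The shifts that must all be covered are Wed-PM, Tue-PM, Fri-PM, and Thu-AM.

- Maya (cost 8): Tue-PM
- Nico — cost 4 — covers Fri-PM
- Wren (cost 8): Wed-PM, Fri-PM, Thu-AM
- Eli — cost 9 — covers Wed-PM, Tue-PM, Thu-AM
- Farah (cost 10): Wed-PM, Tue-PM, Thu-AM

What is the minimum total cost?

The greedy cost-per-new-shift heuristic would pick Wren and Maya for 16, but a cheaper cover exists.
Choose Nico and Eli: together they cover Wed-PM, Tue-PM, Fri-PM, Thu-AM — every shift.
Total cost: 4 + 9 = 13.
No cover costs less than 13.

13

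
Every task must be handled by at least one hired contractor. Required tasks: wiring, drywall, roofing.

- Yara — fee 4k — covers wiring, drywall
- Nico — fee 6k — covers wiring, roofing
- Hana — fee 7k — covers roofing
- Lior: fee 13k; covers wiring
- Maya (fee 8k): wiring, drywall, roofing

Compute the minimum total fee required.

8

This is an integer covering problem.
The greedy cost-per-new-task heuristic would pick Yara and Nico for 10, but a cheaper cover exists.
Maya alone covers wiring, drywall, roofing — every task.
Total fee: 8.
No cover costs less than 8.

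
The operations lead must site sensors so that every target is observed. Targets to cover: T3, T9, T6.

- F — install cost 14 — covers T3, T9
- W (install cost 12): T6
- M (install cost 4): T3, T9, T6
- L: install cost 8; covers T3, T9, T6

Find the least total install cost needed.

M alone covers T3, T9, T6 — every target.
Total install cost: 4.
No cover costs less than 4.

4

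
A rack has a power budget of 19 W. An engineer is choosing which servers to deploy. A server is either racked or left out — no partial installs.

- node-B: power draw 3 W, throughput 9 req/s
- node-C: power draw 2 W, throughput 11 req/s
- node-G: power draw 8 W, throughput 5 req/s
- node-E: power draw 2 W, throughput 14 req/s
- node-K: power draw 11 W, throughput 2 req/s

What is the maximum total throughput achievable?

39

Take node-B, node-C, node-G, and node-E: power draw 3 + 2 + 8 + 2 = 15 ≤ 19, throughput 9 + 11 + 5 + 14 = 39.
No other feasible combination does better.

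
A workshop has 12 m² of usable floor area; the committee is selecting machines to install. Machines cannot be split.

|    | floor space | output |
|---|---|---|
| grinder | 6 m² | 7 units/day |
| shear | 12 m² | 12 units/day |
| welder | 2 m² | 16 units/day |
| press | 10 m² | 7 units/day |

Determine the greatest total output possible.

23

grinder + welder: floor space 6 + 2 = 8 ≤ 12, output 7 + 16 = 23.
welder + press: floor space 2 + 10 = 12 ≤ 12, output 16 + 7 = 23.
The maximum output is 23; one optimal choice is grinder and welder.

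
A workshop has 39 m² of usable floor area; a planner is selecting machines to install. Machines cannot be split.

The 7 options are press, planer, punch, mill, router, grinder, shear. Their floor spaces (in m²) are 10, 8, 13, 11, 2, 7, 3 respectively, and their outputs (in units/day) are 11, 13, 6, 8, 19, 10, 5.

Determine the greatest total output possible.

Allowing fractional choices, the relaxed optimum would be about 64.5, but machines are indivisible.
press + planer + router + grinder + shear: floor space 10 + 8 + 2 + 7 + 3 = 30 ≤ 39, output 11 + 13 + 19 + 10 + 5 = 58.
press + planer + mill + router + grinder: floor space 10 + 8 + 11 + 2 + 7 = 38 ≤ 39, output 11 + 13 + 8 + 19 + 10 = 61.
Best is press, planer, mill, router, and grinder with total output 61.

61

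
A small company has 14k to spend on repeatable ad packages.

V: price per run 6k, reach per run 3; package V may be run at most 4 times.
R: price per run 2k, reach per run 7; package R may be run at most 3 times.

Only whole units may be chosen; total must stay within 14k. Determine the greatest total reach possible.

24

This is a bounded integer knapsack.
3×R: price 6 ≤ 14, reach 3·7 = 21.
1×V and 3×R: price 12 ≤ 14, reach 1·3 + 3·7 = 24.
Best is 24.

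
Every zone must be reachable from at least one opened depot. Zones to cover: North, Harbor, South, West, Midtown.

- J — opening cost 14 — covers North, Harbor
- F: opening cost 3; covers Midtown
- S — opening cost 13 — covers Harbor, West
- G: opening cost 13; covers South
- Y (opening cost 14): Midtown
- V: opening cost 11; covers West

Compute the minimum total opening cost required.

This is an integer covering problem.
The greedy cost-per-new-zone heuristic would pick F, S, G, and J for 43, but a cheaper cover exists.
Choose J, F, G, and V: together they cover North, Harbor, South, West, Midtown — every zone.
Total opening cost: 14 + 3 + 13 + 11 = 41.
No cover costs less than 41.

41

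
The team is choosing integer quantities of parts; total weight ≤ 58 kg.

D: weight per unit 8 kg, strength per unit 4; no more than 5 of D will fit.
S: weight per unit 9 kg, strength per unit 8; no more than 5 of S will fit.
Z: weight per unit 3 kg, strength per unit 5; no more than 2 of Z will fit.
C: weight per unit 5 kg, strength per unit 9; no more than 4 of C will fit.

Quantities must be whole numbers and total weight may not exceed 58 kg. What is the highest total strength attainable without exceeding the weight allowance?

70

3×S, 2×Z, and 4×C: weight 53 ≤ 58, strength 3·8 + 2·5 + 4·9 = 70.
4×S, 2×Z, and 3×C: weight 57 ≤ 58, strength 4·8 + 2·5 + 3·9 = 69.
Best is 70.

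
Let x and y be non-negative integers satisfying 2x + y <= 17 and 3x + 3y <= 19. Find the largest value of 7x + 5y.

Relaxing integrality, the LP optimum is 44.33 at (x,y) = (6.33, 0), which is not an integer point.
(x,y)=(6,0) is feasible, giving 42.
(x,y)=(5,1) is feasible, giving 40.
The best lattice point is (6,0), giving 42.

42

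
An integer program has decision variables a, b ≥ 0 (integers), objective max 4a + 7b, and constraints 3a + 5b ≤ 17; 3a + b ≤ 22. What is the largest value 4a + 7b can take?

23

The continuous relaxation peaks at (0, 3.4) with value 23.80; rounding to a feasible lattice point costs some objective.
(a,b)=(4,1): 3·4+5·1=17≤17, 3·4+1·1=13≤22, objective 23.
(a,b)=(0,3): 3·0+5·3=15≤17, 3·0+1·3=3≤22, objective 21.
Maximum is 23 at (a,b)=(4,1).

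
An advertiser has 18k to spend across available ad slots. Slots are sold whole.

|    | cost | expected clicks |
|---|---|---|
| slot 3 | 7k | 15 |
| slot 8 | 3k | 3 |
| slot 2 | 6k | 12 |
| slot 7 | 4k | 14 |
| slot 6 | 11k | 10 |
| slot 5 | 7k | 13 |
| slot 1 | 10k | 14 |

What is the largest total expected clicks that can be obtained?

42

Take slot 3, slot 7, and slot 5: cost 7 + 4 + 7 = 18 ≤ 18, expected clicks 15 + 14 + 13 = 42.
No other feasible combination does better.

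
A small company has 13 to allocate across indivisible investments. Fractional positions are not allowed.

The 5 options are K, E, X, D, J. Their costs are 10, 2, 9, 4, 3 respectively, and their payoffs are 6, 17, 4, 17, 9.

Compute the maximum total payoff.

43

Allowing fractional choices, the relaxed optimum would be about 45.4, but investments are indivisible.
E + D + J: cost 2 + 4 + 3 = 9 ≤ 13, payoff 17 + 17 + 9 = 43.
E + D: cost 2 + 4 = 6 ≤ 13, payoff 17 + 17 = 34.
E + J: cost 2 + 3 = 5 ≤ 13, payoff 17 + 9 = 26.
Best is E, D, and J with total payoff 43.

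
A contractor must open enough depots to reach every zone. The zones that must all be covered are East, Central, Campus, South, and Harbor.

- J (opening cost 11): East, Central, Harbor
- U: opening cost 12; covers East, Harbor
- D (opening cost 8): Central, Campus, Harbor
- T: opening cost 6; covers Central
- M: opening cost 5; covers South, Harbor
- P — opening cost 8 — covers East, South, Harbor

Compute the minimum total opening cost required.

This is a weighted set-cover instance.
Choose D and P: together they cover East, Central, Campus, South, Harbor — every zone.
Total opening cost: 8 + 8 = 16.

16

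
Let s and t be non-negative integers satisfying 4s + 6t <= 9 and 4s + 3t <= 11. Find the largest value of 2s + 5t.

Relaxing integrality, the LP optimum is 7.50 at (s,t) = (0, 1.5), which is not an integer point.
(s,t)=(0,1): 4·0+6·1=6≤9, 4·0+3·1=3≤11, objective 5.
(s,t)=(1,0): 4·1+6·0=4≤9, 4·1+3·0=4≤11, objective 2.
No feasible integer point exceeds 5.

5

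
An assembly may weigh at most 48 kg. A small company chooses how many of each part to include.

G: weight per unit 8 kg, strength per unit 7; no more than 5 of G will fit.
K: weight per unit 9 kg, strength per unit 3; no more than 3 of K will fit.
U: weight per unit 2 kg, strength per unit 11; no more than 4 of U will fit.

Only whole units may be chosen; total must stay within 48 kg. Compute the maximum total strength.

U has the best ratio (11/2); taking only U gives at most 4×11 = 44 (stopped by the supply cap of 4).
Mixing does better — 5×G and 4×U: weight 48 ≤ 48, strength 5·7 + 4·11 = 79.

79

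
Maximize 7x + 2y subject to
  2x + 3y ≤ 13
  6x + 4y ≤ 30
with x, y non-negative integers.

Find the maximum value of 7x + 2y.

(x,y)=(5,0): 2·5+3·0=10≤13, 6·5+4·0=30≤30, objective 35.
(x,y)=(4,1): 2·4+3·1=11≤13, 6·4+4·1=28≤30, objective 30.
(x,y)=(4,0): 2·4+3·0=8≤13, 6·4+4·0=24≤30, objective 28.
The best lattice point is (5,0), giving 35.

35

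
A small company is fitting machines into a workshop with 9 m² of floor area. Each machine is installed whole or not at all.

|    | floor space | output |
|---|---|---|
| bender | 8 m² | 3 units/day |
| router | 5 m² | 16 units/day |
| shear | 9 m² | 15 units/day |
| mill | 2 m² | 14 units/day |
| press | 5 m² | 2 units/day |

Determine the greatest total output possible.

Allowing fractional choices, the relaxed optimum would be about 33.3, but machines are indivisible.
router + mill: floor space 5 + 2 = 7 ≤ 9, output 16 + 14 = 30.
mill + press: floor space 2 + 5 = 7 ≤ 9, output 14 + 2 = 16.
router: floor space 5 ≤ 9, output 16.
Best is router and mill with total output 30.

30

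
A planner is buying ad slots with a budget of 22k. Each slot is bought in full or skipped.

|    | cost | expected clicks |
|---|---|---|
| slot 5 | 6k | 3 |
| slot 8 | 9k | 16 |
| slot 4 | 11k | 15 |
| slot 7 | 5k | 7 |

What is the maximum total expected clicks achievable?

Allowing fractional choices, the relaxed optimum would be about 33.9, but ad slots are indivisible.
slot 5 + slot 4 + slot 7: cost 6 + 11 + 5 = 22 ≤ 22, expected clicks 3 + 15 + 7 = 25.
slot 5 + slot 8 + slot 7: cost 6 + 9 + 5 = 20 ≤ 22, expected clicks 3 + 16 + 7 = 26.
slot 8 + slot 4: cost 9 + 11 = 20 ≤ 22, expected clicks 16 + 15 = 31.
Best is slot 8 and slot 4 with total expected clicks 31.

31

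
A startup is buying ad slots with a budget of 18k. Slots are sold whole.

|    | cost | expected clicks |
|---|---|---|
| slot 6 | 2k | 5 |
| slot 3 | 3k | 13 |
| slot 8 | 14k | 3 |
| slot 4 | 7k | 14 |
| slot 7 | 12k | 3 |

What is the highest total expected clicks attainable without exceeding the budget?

32

Allowing fractional choices, the relaxed optimum would be about 33.5, but ad slots are indivisible.
slot 6 + slot 3 + slot 7: cost 2 + 3 + 12 = 17 ≤ 18, expected clicks 5 + 13 + 3 = 21.
slot 6 + slot 3 + slot 4: cost 2 + 3 + 7 = 12 ≤ 18, expected clicks 5 + 13 + 14 = 32.
slot 3 + slot 4: cost 3 + 7 = 10 ≤ 18, expected clicks 13 + 14 = 27.
Best is slot 6, slot 3, and slot 4 with total expected clicks 32.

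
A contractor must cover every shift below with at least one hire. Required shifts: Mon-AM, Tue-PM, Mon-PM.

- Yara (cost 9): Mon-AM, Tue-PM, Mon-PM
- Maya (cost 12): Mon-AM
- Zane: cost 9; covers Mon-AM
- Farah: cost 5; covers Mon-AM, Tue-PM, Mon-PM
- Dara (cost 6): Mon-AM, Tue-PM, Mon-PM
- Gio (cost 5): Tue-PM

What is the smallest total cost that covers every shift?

5

Farah alone covers Mon-AM, Tue-PM, Mon-PM — every shift.
Total cost: 5.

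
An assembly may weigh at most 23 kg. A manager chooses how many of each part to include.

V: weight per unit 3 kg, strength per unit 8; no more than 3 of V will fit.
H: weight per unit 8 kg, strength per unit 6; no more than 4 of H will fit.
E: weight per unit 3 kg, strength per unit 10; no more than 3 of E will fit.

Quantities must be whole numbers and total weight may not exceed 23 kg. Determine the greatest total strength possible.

This is a bounded integer knapsack.
E has the best ratio (10/3); taking only E gives at most 3×10 = 30 (stopped by the supply cap of 3).
Mixing does better — 3×V and 3×E: weight 18 ≤ 23, strength 3·8 + 3·10 = 54.

54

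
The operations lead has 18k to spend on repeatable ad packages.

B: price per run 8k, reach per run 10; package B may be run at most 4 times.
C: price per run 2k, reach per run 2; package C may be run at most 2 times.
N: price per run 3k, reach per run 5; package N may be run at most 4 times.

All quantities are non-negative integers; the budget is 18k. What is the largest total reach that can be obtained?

25

2×C and 4×N: price 16 ≤ 18, reach 2·2 + 4·5 = 24.
1×B and 3×N: price 17 ≤ 18, reach 1·10 + 3·5 = 25.
Best is 25.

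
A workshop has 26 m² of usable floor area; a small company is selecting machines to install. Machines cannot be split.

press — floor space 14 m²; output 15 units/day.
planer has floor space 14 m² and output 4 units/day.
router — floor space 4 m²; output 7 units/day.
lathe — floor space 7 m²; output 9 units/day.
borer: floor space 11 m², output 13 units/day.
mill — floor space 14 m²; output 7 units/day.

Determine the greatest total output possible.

31

Allowing fractional choices, the relaxed optimum would be about 33.3, but machines are indivisible.
press + borer: floor space 14 + 11 = 25 ≤ 26, output 15 + 13 = 28.
press + router + lathe: floor space 14 + 4 + 7 = 25 ≤ 26, output 15 + 7 + 9 = 31.
router + lathe + borer: floor space 4 + 7 + 11 = 22 ≤ 26, output 7 + 9 + 13 = 29.
Best is press, router, and lathe with total output 31.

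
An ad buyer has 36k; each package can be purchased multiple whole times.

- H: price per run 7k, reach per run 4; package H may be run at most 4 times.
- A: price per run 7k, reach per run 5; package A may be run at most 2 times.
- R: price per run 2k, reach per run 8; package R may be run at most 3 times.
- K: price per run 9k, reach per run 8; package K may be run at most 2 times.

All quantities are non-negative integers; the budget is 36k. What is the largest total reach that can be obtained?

46

This is a bounded integer knapsack.
R has the best ratio (8/2); taking only R gives at most 3×8 = 24 (stopped by the supply cap of 3).
Mixing does better — 1×H, 2×A, 3×R, and 1×K: price 36 ≤ 36, reach 1·4 + 2·5 + 3·8 + 1·8 = 46.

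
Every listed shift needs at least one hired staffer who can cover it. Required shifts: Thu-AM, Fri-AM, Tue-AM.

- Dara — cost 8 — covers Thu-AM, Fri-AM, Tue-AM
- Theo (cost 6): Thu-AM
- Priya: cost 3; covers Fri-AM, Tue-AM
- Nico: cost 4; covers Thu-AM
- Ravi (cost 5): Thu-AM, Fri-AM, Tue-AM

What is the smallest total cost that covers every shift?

Ravi alone covers Thu-AM, Fri-AM, Tue-AM — every shift.
Total cost: 5.

5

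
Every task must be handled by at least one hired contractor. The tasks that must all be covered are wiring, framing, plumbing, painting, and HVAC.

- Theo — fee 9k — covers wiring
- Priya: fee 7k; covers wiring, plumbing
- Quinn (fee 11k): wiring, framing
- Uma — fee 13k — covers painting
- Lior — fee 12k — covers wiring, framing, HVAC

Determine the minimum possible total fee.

Choose Priya, Uma, and Lior: together they cover wiring, framing, plumbing, painting, HVAC — every task.
Total fee: 7 + 13 + 12 = 32.
No cover costs less than 32.

32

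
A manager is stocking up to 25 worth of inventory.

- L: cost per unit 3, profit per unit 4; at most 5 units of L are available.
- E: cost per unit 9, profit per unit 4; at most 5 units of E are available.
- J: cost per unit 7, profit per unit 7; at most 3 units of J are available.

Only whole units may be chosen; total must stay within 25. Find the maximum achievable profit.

This is a bounded integer knapsack.
Take 5×L and 1×J: cost 22 ≤ 25, profit 5·4 + 1·7 = 27.
L has the best ratio (4/3) and is taken to its limit of 5; remaining capacity is filled optimally with the others.

27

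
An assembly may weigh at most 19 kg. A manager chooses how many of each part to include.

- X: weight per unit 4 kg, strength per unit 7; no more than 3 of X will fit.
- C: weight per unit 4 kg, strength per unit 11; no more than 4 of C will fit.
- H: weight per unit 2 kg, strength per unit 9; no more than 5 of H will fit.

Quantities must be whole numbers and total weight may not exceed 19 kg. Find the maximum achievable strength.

67

1×X, 1×C, and 5×H: weight 18 ≤ 19, strength 1·7 + 1·11 + 5·9 = 63.
2×C and 5×H: weight 18 ≤ 19, strength 2·11 + 5·9 = 67.
Best is 67.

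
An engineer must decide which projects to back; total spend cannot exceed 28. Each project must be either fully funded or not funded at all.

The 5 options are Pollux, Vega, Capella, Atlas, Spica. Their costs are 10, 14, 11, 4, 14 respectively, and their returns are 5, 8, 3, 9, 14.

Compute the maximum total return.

28

This is an integer program with binary decision variables.
Take Pollux, Atlas, and Spica: cost 10 + 4 + 14 = 28 ≤ 28, return 5 + 9 + 14 = 28.
No other feasible combination does better.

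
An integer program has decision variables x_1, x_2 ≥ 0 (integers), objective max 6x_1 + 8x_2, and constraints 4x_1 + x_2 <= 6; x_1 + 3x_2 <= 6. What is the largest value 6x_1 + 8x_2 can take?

16

Relaxing integrality, the LP optimum is 19.64 at (x_1,x_2) = (1.09, 1.64), which is not an integer point.
(x_1,x_2)=(0,2): 4·0+1·2=2≤6, 1·0+3·2=6≤6, objective 16.
(x_1,x_2)=(1,1): 4·1+1·1=5≤6, 1·1+3·1=4≤6, objective 14.
No feasible integer point exceeds 16.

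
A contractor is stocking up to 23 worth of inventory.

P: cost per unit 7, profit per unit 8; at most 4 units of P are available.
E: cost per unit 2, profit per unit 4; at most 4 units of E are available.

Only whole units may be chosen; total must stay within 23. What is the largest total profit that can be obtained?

32

2×P and 4×E: cost 22 ≤ 23, profit 2·8 + 4·4 = 32.
2×P and 3×E: cost 20 ≤ 23, profit 2·8 + 3·4 = 28.
Best is 32.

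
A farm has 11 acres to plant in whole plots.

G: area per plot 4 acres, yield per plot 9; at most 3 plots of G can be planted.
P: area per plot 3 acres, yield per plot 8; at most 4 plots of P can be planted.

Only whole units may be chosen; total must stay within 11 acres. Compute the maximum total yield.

26

P has the best ratio (8/3); taking only P gives at most 3×8 = 24 (stopped by the area limit).
Mixing does better — 2×G and 1×P: area 11 ≤ 11, yield 2·9 + 1·8 = 26.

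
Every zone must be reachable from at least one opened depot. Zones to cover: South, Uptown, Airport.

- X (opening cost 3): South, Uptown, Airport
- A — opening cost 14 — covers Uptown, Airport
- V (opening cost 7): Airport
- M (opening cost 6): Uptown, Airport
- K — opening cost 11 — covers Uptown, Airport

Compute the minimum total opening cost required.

This is an integer covering problem.
X alone covers South, Uptown, Airport — every zone.
Total opening cost: 3.

3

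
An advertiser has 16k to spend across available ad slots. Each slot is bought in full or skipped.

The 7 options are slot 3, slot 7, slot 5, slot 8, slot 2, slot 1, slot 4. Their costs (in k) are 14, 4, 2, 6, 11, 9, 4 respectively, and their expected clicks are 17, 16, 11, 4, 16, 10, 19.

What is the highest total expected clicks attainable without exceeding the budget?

slot 7 + slot 5 + slot 4: cost 4 + 2 + 4 = 10 ≤ 16, expected clicks 16 + 11 + 19 = 46.
slot 7 + slot 5 + slot 8 + slot 4: cost 4 + 2 + 6 + 4 = 16 ≤ 16, expected clicks 16 + 11 + 4 + 19 = 50.
slot 5 + slot 1 + slot 4: cost 2 + 9 + 4 = 15 ≤ 16, expected clicks 11 + 10 + 19 = 40.
Best is slot 7, slot 5, slot 8, and slot 4 with total expected clicks 50.

50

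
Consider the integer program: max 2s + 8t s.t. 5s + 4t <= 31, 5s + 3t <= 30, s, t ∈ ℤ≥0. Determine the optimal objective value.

56

Relaxing integrality, the LP optimum is 62.00 at (s,t) = (0, 7.75), which is not an integer point.
(s,t)=(0,7): 5·0+4·7=28≤31, 5·0+3·7=21≤30, objective 56.
(s,t)=(1,6): 5·1+4·6=29≤31, 5·1+3·6=23≤30, objective 50.
(s,t)=(0,6): 5·0+4·6=24≤31, 5·0+3·6=18≤30, objective 48.
The best lattice point is (0,7), giving 56.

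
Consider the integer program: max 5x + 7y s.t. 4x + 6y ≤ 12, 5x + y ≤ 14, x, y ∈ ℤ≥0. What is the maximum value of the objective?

Relaxing integrality, the LP optimum is 14.92 at (x,y) = (2.77, 0.154), which is not an integer point.
(x,y)=(0,2): 4·0+6·2=12≤12, 5·0+1·2=2≤14, objective 14.
(x,y)=(1,1): 4·1+6·1=10≤12, 5·1+1·1=6≤14, objective 12.
(x,y)=(2,0): 4·2+6·0=8≤12, 5·2+1·0=10≤14, objective 10.
No feasible integer point exceeds 14.

14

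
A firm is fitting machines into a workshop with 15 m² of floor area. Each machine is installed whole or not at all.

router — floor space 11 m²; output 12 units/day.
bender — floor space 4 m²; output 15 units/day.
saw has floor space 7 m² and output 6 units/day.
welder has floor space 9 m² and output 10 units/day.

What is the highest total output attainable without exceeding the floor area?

27

This is a 0-1 knapsack instance.
Allowing fractional choices, the relaxed optimum would be about 27.2, but machines are indivisible.
router + bender: floor space 11 + 4 = 15 ≤ 15, output 12 + 15 = 27.
bender + welder: floor space 4 + 9 = 13 ≤ 15, output 15 + 10 = 25.
Best is router and bender with total output 27.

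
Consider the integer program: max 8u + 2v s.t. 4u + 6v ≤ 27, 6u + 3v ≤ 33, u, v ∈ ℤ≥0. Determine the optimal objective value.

42

Relaxing integrality, the LP optimum is 44.00 at (u,v) = (5.5, 0), which is not an integer point.
(u,v)=(5,1): 4·5+6·1=26≤27, 6·5+3·1=33≤33, objective 42.
(u,v)=(5,0): 4·5+6·0=20≤27, 6·5+3·0=30≤33, objective 40.
Maximum is 42 at (u,v)=(5,1).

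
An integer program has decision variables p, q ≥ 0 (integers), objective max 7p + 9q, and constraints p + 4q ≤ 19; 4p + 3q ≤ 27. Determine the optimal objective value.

57

(p,q)=(3,4): 1·3+4·4=19≤19, 4·3+3·4=24≤27, objective 57.
(p,q)=(4,3): 1·4+4·3=16≤19, 4·4+3·3=25≤27, objective 55.
(p,q)=(2,4): 1·2+4·4=18≤19, 4·2+3·4=20≤27, objective 50.
Maximum is 57 at (p,q)=(3,4).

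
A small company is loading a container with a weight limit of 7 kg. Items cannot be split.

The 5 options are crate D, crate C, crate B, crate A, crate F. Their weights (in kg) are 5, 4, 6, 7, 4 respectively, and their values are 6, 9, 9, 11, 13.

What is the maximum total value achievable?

13

Treat it as a binary knapsack problem.
Allowing fractional choices, the relaxed optimum would be about 19.8, but items are indivisible.
crate A: weight 7 ≤ 7, value 11.
crate F: weight 4 ≤ 7, value 13.
crate C: weight 4 ≤ 7, value 9.
Best is crate F with total value 13.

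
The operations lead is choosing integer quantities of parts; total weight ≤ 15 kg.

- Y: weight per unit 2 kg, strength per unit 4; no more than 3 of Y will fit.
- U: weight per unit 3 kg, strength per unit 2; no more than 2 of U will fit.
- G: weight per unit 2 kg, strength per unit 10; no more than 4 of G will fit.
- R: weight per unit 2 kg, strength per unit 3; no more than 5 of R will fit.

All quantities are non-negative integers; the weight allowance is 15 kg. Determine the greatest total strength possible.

Take 3×Y and 4×G: weight 14 ≤ 15, strength 3·4 + 4·10 = 52.
G has the best ratio (10/2) and is taken to its limit of 4; remaining capacity is filled optimally with the others.

52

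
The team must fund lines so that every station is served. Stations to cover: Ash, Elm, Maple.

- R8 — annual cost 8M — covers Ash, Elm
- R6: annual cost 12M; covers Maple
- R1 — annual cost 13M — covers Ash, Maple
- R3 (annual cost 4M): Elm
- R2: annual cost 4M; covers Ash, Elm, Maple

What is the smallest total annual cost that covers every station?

R2 alone covers Ash, Elm, Maple — every station.
Total annual cost: 4.
No cover costs less than 4.

4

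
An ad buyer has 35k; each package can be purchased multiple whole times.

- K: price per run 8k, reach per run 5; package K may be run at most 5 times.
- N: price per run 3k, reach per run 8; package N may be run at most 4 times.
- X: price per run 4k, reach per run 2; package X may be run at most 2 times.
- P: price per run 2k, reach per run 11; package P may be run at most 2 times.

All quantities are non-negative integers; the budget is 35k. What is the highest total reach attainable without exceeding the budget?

64

This is a bounded integer knapsack.
1×K, 4×N, 2×X, and 2×P: price 32 ≤ 35, reach 1·5 + 4·8 + 2·2 + 2·11 = 63.
2×K, 4×N, and 2×P: price 32 ≤ 35, reach 2·5 + 4·8 + 2·11 = 64.
Best is 64.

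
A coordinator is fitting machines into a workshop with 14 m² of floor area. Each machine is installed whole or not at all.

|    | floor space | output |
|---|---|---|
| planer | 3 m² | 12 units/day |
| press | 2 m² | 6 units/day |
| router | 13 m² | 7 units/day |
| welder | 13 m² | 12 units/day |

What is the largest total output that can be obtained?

Take planer and press: floor space 3 + 2 = 5 ≤ 14, output 12 + 6 = 18.
No other feasible combination does better.

18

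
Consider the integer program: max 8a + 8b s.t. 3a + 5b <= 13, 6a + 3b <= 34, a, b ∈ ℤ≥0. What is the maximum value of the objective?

32

The continuous relaxation peaks at (4.33, 0) with value 34.67; rounding to a feasible lattice point costs some objective.
(a,b)=(4,0) is feasible, giving 32.
(a,b)=(3,0) is feasible, giving 24.
Maximum is 32 at (a,b)=(4,0).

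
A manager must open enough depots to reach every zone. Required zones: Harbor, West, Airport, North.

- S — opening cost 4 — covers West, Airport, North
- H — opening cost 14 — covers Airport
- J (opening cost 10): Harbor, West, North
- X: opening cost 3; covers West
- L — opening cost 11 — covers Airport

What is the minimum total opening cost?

14

Choose S and J: together they cover Harbor, West, Airport, North — every zone.
Total opening cost: 4 + 10 = 14.
No cover costs less than 14.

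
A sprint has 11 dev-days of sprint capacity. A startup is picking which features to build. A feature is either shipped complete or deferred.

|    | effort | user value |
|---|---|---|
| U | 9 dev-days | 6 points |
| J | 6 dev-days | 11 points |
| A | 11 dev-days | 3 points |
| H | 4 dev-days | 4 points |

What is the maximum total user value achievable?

15

This is a 0-1 knapsack instance.
J: effort 6 ≤ 11, user value 11.
J + H: effort 6 + 4 = 10 ≤ 11, user value 11 + 4 = 15.
Best is J and H with total user value 15.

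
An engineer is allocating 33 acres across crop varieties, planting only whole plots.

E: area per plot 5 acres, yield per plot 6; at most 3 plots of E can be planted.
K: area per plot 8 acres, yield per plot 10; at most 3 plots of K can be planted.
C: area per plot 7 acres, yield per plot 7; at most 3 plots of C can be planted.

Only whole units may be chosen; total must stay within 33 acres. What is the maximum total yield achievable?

3×E and 2×K: area 31 ≤ 33, yield 3·6 + 2·10 = 38.
2×E, 2×K, and 1×C: area 33 ≤ 33, yield 2·6 + 2·10 + 1·7 = 39.
Best is 39.

39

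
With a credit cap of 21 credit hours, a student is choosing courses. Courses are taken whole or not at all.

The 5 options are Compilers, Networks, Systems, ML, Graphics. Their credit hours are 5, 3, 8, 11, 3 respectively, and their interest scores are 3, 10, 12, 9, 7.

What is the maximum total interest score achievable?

32

Compilers + Networks + Systems + Graphics: credit hours 5 + 3 + 8 + 3 = 19 ≤ 21, interest score 3 + 10 + 12 + 7 = 32.
Networks + Systems + Graphics: credit hours 3 + 8 + 3 = 14 ≤ 21, interest score 10 + 12 + 7 = 29.
Networks + ML + Graphics: credit hours 3 + 11 + 3 = 17 ≤ 21, interest score 10 + 9 + 7 = 26.
Best is Compilers, Networks, Systems, and Graphics with total interest score 32.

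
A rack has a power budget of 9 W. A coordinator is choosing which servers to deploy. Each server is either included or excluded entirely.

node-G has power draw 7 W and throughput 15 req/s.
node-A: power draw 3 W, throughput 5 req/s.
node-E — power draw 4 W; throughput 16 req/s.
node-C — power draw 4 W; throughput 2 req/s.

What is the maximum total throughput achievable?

21

This is an integer program with binary decision variables.
Allowing fractional choices, the relaxed optimum would be about 26.7, but servers are indivisible.
node-A + node-E: power draw 3 + 4 = 7 ≤ 9, throughput 5 + 16 = 21.
node-E + node-C: power draw 4 + 4 = 8 ≤ 9, throughput 16 + 2 = 18.
node-E: power draw 4 ≤ 9, throughput 16.
Best is node-A and node-E with total throughput 21.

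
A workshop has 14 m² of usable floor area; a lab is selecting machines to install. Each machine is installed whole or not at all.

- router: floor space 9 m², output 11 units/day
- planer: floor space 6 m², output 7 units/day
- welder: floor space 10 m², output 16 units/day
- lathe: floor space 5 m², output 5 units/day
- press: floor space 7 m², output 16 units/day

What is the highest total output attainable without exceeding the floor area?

Take planer and press: floor space 6 + 7 = 13 ≤ 14, output 7 + 16 = 23.
No other feasible combination does better.

23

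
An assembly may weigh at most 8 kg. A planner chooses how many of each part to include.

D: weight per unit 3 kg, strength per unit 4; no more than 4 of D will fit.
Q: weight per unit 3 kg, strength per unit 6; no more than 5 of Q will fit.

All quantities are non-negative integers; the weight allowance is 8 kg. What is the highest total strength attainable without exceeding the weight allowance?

12

This is a bounded integer knapsack.
Take 2×Q: weight 6 ≤ 8, strength 2·6 = 12.
No other integer combination yields more.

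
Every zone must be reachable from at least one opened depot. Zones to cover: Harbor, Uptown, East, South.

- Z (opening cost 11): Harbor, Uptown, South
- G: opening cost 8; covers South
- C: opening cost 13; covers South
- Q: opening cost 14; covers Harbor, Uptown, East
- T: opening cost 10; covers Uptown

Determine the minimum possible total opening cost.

22

Choose G and Q: together they cover Harbor, Uptown, East, South — every zone.
Total opening cost: 8 + 14 = 22.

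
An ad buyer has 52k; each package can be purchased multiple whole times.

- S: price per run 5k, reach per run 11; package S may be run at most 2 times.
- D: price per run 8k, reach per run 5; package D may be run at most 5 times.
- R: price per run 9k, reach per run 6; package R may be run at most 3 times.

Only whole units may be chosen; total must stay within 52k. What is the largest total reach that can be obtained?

2×S, 4×D, and 1×R: price 51 ≤ 52, reach 2·11 + 4·5 + 1·6 = 48.
2×S, 3×D, and 2×R: price 52 ≤ 52, reach 2·11 + 3·5 + 2·6 = 49.
Best is 49.

49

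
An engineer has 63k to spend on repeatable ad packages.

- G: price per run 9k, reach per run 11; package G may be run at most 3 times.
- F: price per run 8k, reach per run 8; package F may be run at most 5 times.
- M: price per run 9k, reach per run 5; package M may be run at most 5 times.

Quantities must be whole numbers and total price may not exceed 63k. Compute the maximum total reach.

65

G has the best ratio (11/9); taking only G gives at most 3×11 = 33 (stopped by the supply cap of 3).
Mixing does better — 3×G and 4×F: price 59 ≤ 63, reach 3·11 + 4·8 = 65.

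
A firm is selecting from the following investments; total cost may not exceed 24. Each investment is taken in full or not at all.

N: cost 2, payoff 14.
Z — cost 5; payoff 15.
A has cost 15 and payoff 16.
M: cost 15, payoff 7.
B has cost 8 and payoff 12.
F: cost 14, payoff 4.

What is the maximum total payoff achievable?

Allowing fractional choices, the relaxed optimum would be about 50.6, but investments are indivisible.
N + Z + A: cost 2 + 5 + 15 = 22 ≤ 24, payoff 14 + 15 + 16 = 45.
N + Z + M: cost 2 + 5 + 15 = 22 ≤ 24, payoff 14 + 15 + 7 = 36.
N + Z + B: cost 2 + 5 + 8 = 15 ≤ 24, payoff 14 + 15 + 12 = 41.
Best is N, Z, and A with total payoff 45.

45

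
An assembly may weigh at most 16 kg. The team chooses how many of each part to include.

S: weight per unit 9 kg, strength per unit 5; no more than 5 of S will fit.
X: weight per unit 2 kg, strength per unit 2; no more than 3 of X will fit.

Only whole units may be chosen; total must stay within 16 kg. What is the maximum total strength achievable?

11

X has the best ratio (2/2); taking only X gives at most 3×2 = 6 (stopped by the supply cap of 3).
Mixing does better — 1×S and 3×X: weight 15 ≤ 16, strength 1·5 + 3·2 = 11.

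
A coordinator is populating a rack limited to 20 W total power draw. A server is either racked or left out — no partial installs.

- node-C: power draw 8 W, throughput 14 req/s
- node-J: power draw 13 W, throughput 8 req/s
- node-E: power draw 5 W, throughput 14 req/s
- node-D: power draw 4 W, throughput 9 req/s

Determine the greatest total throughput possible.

37

This is an integer program with binary decision variables.
node-C + node-E: power draw 8 + 5 = 13 ≤ 20, throughput 14 + 14 = 28.
node-C + node-E + node-D: power draw 8 + 5 + 4 = 17 ≤ 20, throughput 14 + 14 + 9 = 37.
node-E + node-D: power draw 5 + 4 = 9 ≤ 20, throughput 14 + 9 = 23.
Best is node-C, node-E, and node-D with total throughput 37.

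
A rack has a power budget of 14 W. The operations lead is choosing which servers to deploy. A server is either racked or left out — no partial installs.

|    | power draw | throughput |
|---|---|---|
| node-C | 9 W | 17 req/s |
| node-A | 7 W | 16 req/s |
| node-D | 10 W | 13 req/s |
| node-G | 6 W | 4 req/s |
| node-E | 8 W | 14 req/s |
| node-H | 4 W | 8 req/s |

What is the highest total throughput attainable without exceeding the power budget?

25

Allowing fractional choices, the relaxed optimum would be about 29.7, but servers are indivisible.
node-C + node-H: power draw 9 + 4 = 13 ≤ 14, throughput 17 + 8 = 25.
node-A + node-H: power draw 7 + 4 = 11 ≤ 14, throughput 16 + 8 = 24.
Best is node-C and node-H with total throughput 25.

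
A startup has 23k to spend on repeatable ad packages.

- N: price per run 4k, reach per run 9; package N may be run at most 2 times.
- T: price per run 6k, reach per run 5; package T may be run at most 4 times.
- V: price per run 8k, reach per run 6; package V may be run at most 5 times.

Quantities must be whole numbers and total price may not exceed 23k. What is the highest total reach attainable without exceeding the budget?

2×N and 2×T: price 20 ≤ 23, reach 2·9 + 2·5 = 28.
2×N, 1×T, and 1×V: price 22 ≤ 23, reach 2·9 + 1·5 + 1·6 = 29.
Best is 29.

29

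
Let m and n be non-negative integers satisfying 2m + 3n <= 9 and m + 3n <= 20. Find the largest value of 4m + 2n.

(m,n)=(4,0) is feasible, giving 16.
(m,n)=(3,1) is feasible, giving 14.
(m,n)=(3,0) is feasible, giving 12.
No feasible integer point exceeds 16.

16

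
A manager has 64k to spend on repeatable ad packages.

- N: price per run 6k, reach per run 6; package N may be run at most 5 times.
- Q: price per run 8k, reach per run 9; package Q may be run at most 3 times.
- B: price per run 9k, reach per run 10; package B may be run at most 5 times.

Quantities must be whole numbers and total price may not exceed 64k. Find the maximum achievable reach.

70

Q has the best ratio (9/8); taking only Q gives at most 3×9 = 27 (stopped by the supply cap of 3).
Mixing does better — 2×N, 2×Q, and 4×B: price 64 ≤ 64, reach 2·6 + 2·9 + 4·10 = 70.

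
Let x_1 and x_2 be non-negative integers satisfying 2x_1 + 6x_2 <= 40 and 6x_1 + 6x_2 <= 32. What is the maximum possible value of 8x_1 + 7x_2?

40

The continuous relaxation peaks at (5.33, 0) with value 42.67; rounding to a feasible lattice point costs some objective.
(x_1,x_2)=(5,0): 2·5+6·0=10≤40, 6·5+6·0=30≤32, objective 40.
(x_1,x_2)=(4,1): 2·4+6·1=14≤40, 6·4+6·1=30≤32, objective 39.
(x_1,x_2)=(4,0): 2·4+6·0=8≤40, 6·4+6·0=24≤32, objective 32.
The best lattice point is (5,0), giving 40.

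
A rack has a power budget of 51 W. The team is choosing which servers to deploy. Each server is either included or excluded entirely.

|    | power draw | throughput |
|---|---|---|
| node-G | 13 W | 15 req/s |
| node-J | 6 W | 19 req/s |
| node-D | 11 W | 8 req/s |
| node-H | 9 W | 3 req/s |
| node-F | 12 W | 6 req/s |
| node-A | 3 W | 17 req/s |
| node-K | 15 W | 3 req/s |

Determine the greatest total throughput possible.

Treat it as a binary knapsack problem.
Allowing fractional choices, the relaxed optimum would be about 67.0, but servers are indivisible.
node-G + node-J + node-D + node-F + node-A: power draw 13 + 6 + 11 + 12 + 3 = 45 ≤ 51, throughput 15 + 19 + 8 + 6 + 17 = 65.
node-G + node-J + node-D + node-H + node-A: power draw 13 + 6 + 11 + 9 + 3 = 42 ≤ 51, throughput 15 + 19 + 8 + 3 + 17 = 62.
Best is node-G, node-J, node-D, node-F, and node-A with total throughput 65.

65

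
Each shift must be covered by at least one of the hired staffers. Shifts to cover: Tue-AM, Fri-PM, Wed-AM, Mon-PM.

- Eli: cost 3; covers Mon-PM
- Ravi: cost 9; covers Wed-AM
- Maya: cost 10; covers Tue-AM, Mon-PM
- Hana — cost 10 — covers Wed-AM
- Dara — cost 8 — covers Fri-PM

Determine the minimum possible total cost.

27

This is a weighted set-cover instance.
Choose Ravi, Maya, and Dara: together they cover Tue-AM, Fri-PM, Wed-AM, Mon-PM — every shift.
Total cost: 9 + 10 + 8 = 27.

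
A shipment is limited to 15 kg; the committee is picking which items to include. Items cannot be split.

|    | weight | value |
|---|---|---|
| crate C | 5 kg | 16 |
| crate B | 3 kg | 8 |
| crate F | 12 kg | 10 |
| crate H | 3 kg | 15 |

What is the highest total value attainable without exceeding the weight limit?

39

Allowing fractional choices, the relaxed optimum would be about 42.3, but items are indivisible.
crate C + crate H: weight 5 + 3 = 8 ≤ 15, value 16 + 15 = 31.
crate F + crate H: weight 12 + 3 = 15 ≤ 15, value 10 + 15 = 25.
crate C + crate B + crate H: weight 5 + 3 + 3 = 11 ≤ 15, value 16 + 8 + 15 = 39.
Best is crate C, crate B, and crate H with total value 39.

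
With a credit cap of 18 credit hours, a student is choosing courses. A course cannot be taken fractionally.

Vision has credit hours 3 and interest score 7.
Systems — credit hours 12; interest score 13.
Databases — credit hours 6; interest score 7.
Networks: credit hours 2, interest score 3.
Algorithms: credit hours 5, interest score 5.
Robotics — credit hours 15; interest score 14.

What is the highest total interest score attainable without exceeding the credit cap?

Take Vision, Systems, and Networks: credit hours 3 + 12 + 2 = 17 ≤ 18, interest score 7 + 13 + 3 = 23.
No other feasible combination does better.

23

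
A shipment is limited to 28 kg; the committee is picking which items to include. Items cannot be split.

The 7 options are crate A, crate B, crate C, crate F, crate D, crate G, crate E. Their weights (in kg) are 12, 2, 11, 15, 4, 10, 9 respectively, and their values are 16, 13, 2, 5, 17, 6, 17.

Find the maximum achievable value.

63

crate A + crate B + crate D + crate G: weight 12 + 2 + 4 + 10 = 28 ≤ 28, value 16 + 13 + 17 + 6 = 52.
crate A + crate B + crate D + crate E: weight 12 + 2 + 4 + 9 = 27 ≤ 28, value 16 + 13 + 17 + 17 = 63.
crate B + crate D + crate G + crate E: weight 2 + 4 + 10 + 9 = 25 ≤ 28, value 13 + 17 + 6 + 17 = 53.
Best is crate A, crate B, crate D, and crate E with total value 63.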